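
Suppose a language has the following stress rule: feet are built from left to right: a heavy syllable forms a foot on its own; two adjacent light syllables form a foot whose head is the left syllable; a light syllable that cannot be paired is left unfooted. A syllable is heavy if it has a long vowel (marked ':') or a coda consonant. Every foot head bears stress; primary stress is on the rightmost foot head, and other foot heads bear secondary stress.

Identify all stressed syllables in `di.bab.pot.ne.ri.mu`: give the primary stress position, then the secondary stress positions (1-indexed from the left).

Weights: 1 di L, 2 bab H, 3 pot H, 4 ne L, 5 ri L, 6 mu L.
Parse left to right (heavy = foot alone; LL = one foot; stranded L unfooted): di (ˈbab) (ˈpot) (ˈne.ri) mu.
Foot heads: 2, 3, 4.
Primary stress on the rightmost head = syllable 4.
Secondary stress on 2, 3: di.ˌbab.ˌpot.ˈne.ri.mu.

primary 4, secondary 2, 3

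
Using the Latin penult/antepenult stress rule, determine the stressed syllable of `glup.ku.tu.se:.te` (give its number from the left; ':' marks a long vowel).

Classical Latin: stress the penult if heavy (long vowel or closed), else the antepenult.
Weights: 3 tu L, 4 se: H, 5 te L.
The penult (syllable 4, se:) is heavy, so it takes stress.
Stress on syllable 4: glup.ku.tu.ˈse:.te.

4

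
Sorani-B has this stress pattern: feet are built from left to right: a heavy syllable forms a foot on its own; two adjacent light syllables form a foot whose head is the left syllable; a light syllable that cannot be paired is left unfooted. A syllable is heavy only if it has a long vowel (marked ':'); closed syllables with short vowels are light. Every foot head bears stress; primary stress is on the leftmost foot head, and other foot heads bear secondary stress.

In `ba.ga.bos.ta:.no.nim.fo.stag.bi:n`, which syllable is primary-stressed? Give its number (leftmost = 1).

1

Weights: 1 ba L, 2 ga L, 3 bos L, 4 ta: H, 5 no L, 6 nim L, 7 fo L, 8 stag L, 9 bi:n H.
Parse left to right (heavy = foot alone; LL = one foot; stranded L unfooted): (ˈba.ga) bos (ˈta:) (ˈno.nim) (ˈfo.stag) (ˈbi:n).
Foot heads: 1, 4, 5, 7, 9.
Primary stress on the leftmost head = syllable 1.
Primary stress: syllable 1 → ˈba.ga.bos.ta:.no.nim.fo.stag.bi:n.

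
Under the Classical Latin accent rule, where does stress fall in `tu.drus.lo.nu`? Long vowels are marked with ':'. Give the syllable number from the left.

Classical Latin: stress the penult if heavy (long vowel or closed), else the antepenult.
Weights: 2 drus H, 3 lo L, 4 nu L.
The penult (syllable 3, lo) is light, so stress falls on the antepenult (syllable 2, drus).
Stress on syllable 2: tu.ˈdrus.lo.nu.

2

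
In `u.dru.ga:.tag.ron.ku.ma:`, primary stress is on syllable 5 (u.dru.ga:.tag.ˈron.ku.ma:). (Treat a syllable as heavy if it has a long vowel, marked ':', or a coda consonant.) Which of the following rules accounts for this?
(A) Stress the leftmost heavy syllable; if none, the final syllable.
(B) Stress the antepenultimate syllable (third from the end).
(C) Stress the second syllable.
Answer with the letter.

B

Rule A → syllable 3 (observed: 5).
Rule B → syllable 5 ✓.
Rule C → syllable 2 (observed: 5).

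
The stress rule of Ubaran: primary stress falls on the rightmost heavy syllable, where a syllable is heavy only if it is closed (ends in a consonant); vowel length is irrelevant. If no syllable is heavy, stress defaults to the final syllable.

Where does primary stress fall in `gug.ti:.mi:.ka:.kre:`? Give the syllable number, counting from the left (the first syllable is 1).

Weights: 1 gug H, 2 ti: L, 3 mi: L, 4 ka: L, 5 kre: L.
Heavy syllables in the domain: 1. The rightmost is syllable 1 (gug).
Primary stress: syllable 1 → ˈgug.ti:.mi:.ka:.kre:.

1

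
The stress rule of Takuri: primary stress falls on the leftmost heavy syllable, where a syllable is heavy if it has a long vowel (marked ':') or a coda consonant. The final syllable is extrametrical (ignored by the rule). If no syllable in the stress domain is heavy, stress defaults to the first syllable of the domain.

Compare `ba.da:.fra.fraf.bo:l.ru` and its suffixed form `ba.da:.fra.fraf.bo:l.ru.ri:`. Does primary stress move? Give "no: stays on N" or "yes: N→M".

no: stays on 2

Base `ba.da:.fra.fraf.bo:l.ru` (6 syllables):
  The final syllable (6, ru) is extrametrical; the stress domain is syllables 1–5.
  Weights: 1 ba L, 2 da: H, 3 fra L, 4 fraf H, 5 bo:l H.
  Heavy syllables in the domain: 2, 4, 5. The leftmost is syllable 2 (da:).
  → primary stress on syllable 2.
Suffixed `ba.da:.fra.fraf.bo:l.ru.ri:` (7 syllables):
  The final syllable (7, ri:) is extrametrical; the stress domain is syllables 1–6.
  Weights: 1 ba L, 2 da: H, 3 fra L, 4 fraf H, 5 bo:l H, 6 ru L.
  Heavy syllables in the domain: 2, 4, 5. The leftmost is syllable 2 (da:).
  → primary stress on syllable 2.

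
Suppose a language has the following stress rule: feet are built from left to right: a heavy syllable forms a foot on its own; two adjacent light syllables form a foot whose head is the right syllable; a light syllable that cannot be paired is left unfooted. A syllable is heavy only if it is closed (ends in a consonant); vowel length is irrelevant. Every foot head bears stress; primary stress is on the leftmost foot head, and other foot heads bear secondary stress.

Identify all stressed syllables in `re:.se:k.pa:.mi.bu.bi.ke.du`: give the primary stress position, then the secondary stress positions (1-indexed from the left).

Weights: 1 re: L, 2 se:k H, 3 pa: L, 4 mi L, 5 bu L, 6 bi L, 7 ke L, 8 du L.
Parse left to right (heavy = foot alone; LL = one foot; stranded L unfooted): re: (ˈse:k) (pa:.ˈmi) (bu.ˈbi) (ke.ˈdu).
Foot heads: 2, 4, 6, 8.
Primary stress on the leftmost head = syllable 2.
Secondary stress on 4, 6, 8: re:.ˈse:k.pa:.ˌmi.bu.ˌbi.ke.ˌdu.

primary 2, secondary 4, 6, 8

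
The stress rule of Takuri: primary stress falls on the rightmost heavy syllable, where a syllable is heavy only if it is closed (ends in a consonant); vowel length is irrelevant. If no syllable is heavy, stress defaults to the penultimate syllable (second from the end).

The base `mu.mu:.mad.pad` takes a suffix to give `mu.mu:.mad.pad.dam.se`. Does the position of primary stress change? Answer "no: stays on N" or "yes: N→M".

yes: 4→5

Base `mu.mu:.mad.pad` (4 syllables):
  Weights: 1 mu L, 2 mu: L, 3 mad H, 4 pad H.
  Heavy syllables in the domain: 3, 4. The rightmost is syllable 4 (pad).
  → primary stress on syllable 4.
Suffixed `mu.mu:.mad.pad.dam.se` (6 syllables):
  Weights: 1 mu L, 2 mu: L, 3 mad H, 4 pad H, 5 dam H, 6 se L.
  Heavy syllables in the domain: 3, 4, 5. The rightmost is syllable 5 (dam).
  → primary stress on syllable 5.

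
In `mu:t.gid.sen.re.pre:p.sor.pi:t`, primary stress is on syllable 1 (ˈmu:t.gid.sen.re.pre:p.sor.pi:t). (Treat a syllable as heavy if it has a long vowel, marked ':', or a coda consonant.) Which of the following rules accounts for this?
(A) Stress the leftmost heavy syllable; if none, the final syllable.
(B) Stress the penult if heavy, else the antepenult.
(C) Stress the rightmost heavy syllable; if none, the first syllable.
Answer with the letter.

Rule A → syllable 1 ✓.
Rule B → syllable 6 (observed: 1).
Rule C → syllable 7 (observed: 1).

A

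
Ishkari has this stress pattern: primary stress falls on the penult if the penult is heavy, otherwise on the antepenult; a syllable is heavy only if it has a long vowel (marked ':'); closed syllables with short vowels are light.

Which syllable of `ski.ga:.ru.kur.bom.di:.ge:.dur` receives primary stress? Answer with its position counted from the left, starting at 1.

7

Weights: 6 di: H, 7 ge: H, 8 dur L.
The penult (syllable 7, ge:) is heavy, so it takes stress.
Primary stress: syllable 7 → ski.ga:.ru.kur.bom.di:.ˈge:.dur.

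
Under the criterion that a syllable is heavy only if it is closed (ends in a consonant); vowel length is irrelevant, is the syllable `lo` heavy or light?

light

`lo`: short vowel, open (no coda). Open (no coda) → light.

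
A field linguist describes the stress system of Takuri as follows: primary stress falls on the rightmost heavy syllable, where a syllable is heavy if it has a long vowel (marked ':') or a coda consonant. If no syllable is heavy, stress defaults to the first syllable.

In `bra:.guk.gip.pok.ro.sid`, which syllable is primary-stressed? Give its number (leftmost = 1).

6

Weights: 1 bra: H, 2 guk H, 3 gip H, 4 pok H, 5 ro L, 6 sid H.
Heavy syllables in the domain: 1, 2, 3, 4, 6. The rightmost is syllable 6 (sid).
Primary stress: syllable 6 → bra:.guk.gip.pok.ro.ˈsid.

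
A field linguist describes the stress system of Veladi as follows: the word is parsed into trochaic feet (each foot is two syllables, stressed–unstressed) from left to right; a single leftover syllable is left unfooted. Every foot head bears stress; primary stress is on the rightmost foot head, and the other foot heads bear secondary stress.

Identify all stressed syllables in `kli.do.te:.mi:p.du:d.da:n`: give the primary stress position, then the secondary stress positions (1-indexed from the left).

primary 5, secondary 1, 3

Parse left to right into trochaic (ˈσσ) feet: (ˈkli.do) (ˈte:.mi:p) (ˈdu:d.da:n).
Foot heads (stressed positions): 1, 3, 5.
End Rule Rightmost: primary stress on the rightmost head = syllable 5.
Secondary stress on 1, 3: ˌkli.do.ˌte:.mi:p.ˈdu:d.da:n.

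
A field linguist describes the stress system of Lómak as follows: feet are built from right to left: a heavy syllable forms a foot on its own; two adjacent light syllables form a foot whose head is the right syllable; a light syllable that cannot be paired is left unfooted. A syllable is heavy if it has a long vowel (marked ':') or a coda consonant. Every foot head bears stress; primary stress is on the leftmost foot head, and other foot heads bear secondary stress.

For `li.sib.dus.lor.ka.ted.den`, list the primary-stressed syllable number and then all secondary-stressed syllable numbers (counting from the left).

primary 2, secondary 3, 4, 6, 7

Weights: 1 li L, 2 sib H, 3 dus H, 4 lor H, 5 ka L, 6 ted H, 7 den H.
Parse right to left (heavy = foot alone; LL = one foot; stranded L unfooted): li (ˈsib) (ˈdus) (ˈlor) ka (ˈted) (ˈden).
Foot heads: 2, 3, 4, 6, 7.
Primary stress on the leftmost head = syllable 2.
Secondary stress on 3, 4, 6, 7: li.ˈsib.ˌdus.ˌlor.ka.ˌted.ˌden.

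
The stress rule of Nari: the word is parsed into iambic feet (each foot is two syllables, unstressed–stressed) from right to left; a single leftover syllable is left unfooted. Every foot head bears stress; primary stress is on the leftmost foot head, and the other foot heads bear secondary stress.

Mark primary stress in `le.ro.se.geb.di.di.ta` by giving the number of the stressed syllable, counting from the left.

3

Parse right to left into iambic (σˈσ) feet: le (ro.ˈse) (geb.ˈdi) (di.ˈta). Syllable 1 is left unfooted.
Foot heads (stressed positions): 3, 5, 7.
End Rule Leftmost: primary stress on the leftmost head = syllable 3.
Primary stress: syllable 3 → le.ro.ˈse.geb.di.di.ta.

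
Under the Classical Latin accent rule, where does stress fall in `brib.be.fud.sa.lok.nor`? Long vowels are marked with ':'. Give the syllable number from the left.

5

Classical Latin: stress the penult if heavy (long vowel or closed), else the antepenult.
Weights: 4 sa L, 5 lok H, 6 nor H.
The penult (syllable 5, lok) is heavy, so it takes stress.
Stress on syllable 5: brib.be.fud.sa.ˈlok.nor.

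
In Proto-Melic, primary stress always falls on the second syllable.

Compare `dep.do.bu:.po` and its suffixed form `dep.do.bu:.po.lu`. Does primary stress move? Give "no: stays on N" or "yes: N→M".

no: stays on 2

Base `dep.do.bu:.po` (4 syllables):
  The word has 4 syllables; the second syllable is syllable 2 (do).
  → primary stress on syllable 2.
Suffixed `dep.do.bu:.po.lu` (5 syllables):
  The word has 5 syllables; the second syllable is syllable 2 (do).
  → primary stress on syllable 2.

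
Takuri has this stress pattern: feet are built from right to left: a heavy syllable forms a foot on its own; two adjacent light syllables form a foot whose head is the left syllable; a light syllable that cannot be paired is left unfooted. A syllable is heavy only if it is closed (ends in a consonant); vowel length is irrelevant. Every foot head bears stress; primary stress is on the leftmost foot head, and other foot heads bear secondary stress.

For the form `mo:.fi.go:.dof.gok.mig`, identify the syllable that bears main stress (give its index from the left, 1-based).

2

Weights: 1 mo: L, 2 fi L, 3 go: L, 4 dof H, 5 gok H, 6 mig H.
Parse right to left (heavy = foot alone; LL = one foot; stranded L unfooted): mo: (ˈfi.go:) (ˈdof) (ˈgok) (ˈmig).
Foot heads: 2, 4, 5, 6.
Primary stress on the leftmost head = syllable 2.
Primary stress: syllable 2 → mo:.ˈfi.go:.dof.gok.mig.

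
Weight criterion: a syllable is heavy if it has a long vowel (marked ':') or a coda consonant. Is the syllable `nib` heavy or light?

`nib`: short vowel, closed (coda /b/). Closed → heavy.

heavy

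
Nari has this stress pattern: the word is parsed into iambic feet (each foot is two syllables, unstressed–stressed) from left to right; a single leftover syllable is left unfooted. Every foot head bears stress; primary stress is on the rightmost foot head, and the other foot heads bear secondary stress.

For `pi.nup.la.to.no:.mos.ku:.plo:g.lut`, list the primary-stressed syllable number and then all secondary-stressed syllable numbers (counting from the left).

Parse left to right into iambic (σˈσ) feet: (pi.ˈnup) (la.ˈto) (no:.ˈmos) (ku:.ˈplo:g) lut. Syllable 9 is left unfooted.
Foot heads (stressed positions): 2, 4, 6, 8.
End Rule Rightmost: primary stress on the rightmost head = syllable 8.
Secondary stress on 2, 4, 6: pi.ˌnup.la.ˌto.no:.ˌmos.ku:.ˈplo:g.lut.

primary 8, secondary 2, 4, 6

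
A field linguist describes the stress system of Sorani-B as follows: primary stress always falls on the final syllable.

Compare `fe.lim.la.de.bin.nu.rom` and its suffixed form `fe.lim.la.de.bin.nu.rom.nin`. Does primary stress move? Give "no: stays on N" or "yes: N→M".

Base `fe.lim.la.de.bin.nu.rom` (7 syllables):
  The word has 7 syllables; the final syllable is syllable 7 (rom).
  → primary stress on syllable 7.
Suffixed `fe.lim.la.de.bin.nu.rom.nin` (8 syllables):
  The word has 8 syllables; the final syllable is syllable 8 (nin).
  → primary stress on syllable 8.

yes: 7→8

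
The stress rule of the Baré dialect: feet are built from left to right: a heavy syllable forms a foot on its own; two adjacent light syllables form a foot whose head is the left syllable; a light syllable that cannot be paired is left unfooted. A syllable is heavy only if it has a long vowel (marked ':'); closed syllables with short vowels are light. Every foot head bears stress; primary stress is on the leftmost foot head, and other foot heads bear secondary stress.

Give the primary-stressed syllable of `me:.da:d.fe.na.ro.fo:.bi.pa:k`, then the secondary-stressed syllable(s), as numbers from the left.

Weights: 1 me: H, 2 da:d H, 3 fe L, 4 na L, 5 ro L, 6 fo: H, 7 bi L, 8 pa:k H.
Parse left to right (heavy = foot alone; LL = one foot; stranded L unfooted): (ˈme:) (ˈda:d) (ˈfe.na) ro (ˈfo:) bi (ˈpa:k).
Foot heads: 1, 2, 3, 6, 8.
Primary stress on the leftmost head = syllable 1.
Secondary stress on 2, 3, 6, 8: ˈme:.ˌda:d.ˌfe.na.ro.ˌfo:.bi.ˌpa:k.

primary 1, secondary 2, 3, 6, 8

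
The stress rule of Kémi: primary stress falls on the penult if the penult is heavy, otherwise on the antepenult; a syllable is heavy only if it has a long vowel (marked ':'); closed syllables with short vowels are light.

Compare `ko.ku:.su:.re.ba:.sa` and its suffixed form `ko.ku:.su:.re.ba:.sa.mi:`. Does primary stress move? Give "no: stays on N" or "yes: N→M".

no: stays on 5

Base `ko.ku:.su:.re.ba:.sa` (6 syllables):
  Weights: 4 re L, 5 ba: H, 6 sa L.
  The penult (syllable 5, ba:) is heavy, so it takes stress.
  → primary stress on syllable 5.
Suffixed `ko.ku:.su:.re.ba:.sa.mi:` (7 syllables):
  Weights: 5 ba: H, 6 sa L, 7 mi: H.
  The penult (syllable 6, sa) is light, so stress falls on the antepenult (syllable 5, ba:).
  → primary stress on syllable 5.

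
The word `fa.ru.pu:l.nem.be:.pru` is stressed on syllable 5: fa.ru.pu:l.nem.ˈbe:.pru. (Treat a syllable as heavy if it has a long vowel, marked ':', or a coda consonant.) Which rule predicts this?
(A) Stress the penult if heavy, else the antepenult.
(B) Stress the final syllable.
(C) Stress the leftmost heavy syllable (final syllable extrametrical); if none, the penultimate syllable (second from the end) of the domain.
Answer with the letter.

A

Rule A → syllable 5 ✓.
Rule B → syllable 6 (observed: 5).
Rule C → syllable 3 (observed: 5).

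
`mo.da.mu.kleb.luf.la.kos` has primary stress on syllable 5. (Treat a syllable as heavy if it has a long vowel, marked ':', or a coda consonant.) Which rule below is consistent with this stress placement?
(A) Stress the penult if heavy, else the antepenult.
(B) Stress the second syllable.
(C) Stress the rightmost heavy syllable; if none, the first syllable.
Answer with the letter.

A

Rule A → syllable 5 ✓.
Rule B → syllable 2 (observed: 5).
Rule C → syllable 7 (observed: 5).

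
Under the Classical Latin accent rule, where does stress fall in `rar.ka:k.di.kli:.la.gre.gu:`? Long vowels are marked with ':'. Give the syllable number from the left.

5

Classical Latin: stress the penult if heavy (long vowel or closed), else the antepenult.
Weights: 5 la L, 6 gre L, 7 gu: H.
The penult (syllable 6, gre) is light, so stress falls on the antepenult (syllable 5, la).
Stress on syllable 5: rar.ka:k.di.kli:.ˈla.gre.gu:.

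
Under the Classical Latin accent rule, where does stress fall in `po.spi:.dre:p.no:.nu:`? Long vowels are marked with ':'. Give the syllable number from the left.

Classical Latin: stress the penult if heavy (long vowel or closed), else the antepenult.
Weights: 3 dre:p H, 4 no: H, 5 nu: H.
The penult (syllable 4, no:) is heavy, so it takes stress.
Stress on syllable 4: po.spi:.dre:p.ˈno:.nu:.

4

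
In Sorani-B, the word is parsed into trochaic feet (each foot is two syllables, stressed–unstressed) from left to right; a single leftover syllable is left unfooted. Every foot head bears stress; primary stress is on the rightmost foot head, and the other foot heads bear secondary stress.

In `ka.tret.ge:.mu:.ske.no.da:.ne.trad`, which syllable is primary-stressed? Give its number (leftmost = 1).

Parse left to right into trochaic (ˈσσ) feet: (ˈka.tret) (ˈge:.mu:) (ˈske.no) (ˈda:.ne) trad. Syllable 9 is left unfooted.
Foot heads (stressed positions): 1, 3, 5, 7.
End Rule Rightmost: primary stress on the rightmost head = syllable 7.
Primary stress: syllable 7 → ka.tret.ge:.mu:.ske.no.ˈda:.ne.trad.

7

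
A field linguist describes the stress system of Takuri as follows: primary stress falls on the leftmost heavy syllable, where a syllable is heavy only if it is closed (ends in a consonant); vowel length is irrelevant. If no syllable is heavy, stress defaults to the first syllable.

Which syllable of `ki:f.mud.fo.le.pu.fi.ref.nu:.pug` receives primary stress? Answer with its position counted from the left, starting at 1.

Weights: 1 ki:f H, 2 mud H, 3 fo L, 4 le L, 5 pu L, 6 fi L, 7 ref H, 8 nu: L, 9 pug H.
Heavy syllables in the domain: 1, 2, 7, 9. The leftmost is syllable 1 (ki:f).
Primary stress: syllable 1 → ˈki:f.mud.fo.le.pu.fi.ref.nu:.pug.

1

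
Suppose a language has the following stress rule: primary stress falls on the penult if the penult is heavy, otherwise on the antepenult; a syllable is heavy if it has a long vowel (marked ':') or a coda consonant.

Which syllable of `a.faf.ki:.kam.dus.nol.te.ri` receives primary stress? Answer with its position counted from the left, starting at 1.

Weights: 6 nol H, 7 te L, 8 ri L.
The penult (syllable 7, te) is light, so stress falls on the antepenult (syllable 6, nol).
Primary stress: syllable 6 → a.faf.ki:.kam.dus.ˈnol.te.ri.

6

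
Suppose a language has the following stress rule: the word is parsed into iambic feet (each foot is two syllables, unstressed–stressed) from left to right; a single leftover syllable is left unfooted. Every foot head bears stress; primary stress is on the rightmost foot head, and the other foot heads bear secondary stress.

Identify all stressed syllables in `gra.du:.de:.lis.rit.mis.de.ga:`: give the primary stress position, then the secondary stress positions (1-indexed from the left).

Parse left to right into iambic (σˈσ) feet: (gra.ˈdu:) (de:.ˈlis) (rit.ˈmis) (de.ˈga:).
Foot heads (stressed positions): 2, 4, 6, 8.
End Rule Rightmost: primary stress on the rightmost head = syllable 8.
Secondary stress on 2, 4, 6: gra.ˌdu:.de:.ˌlis.rit.ˌmis.de.ˈga:.

primary 8, secondary 2, 4, 6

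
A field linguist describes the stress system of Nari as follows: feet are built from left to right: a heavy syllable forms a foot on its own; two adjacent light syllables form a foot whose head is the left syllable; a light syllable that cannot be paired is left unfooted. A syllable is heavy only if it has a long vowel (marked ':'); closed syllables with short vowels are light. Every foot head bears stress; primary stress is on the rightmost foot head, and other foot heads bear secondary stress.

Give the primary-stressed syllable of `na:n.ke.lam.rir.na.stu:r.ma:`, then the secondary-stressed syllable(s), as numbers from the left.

Weights: 1 na:n H, 2 ke L, 3 lam L, 4 rir L, 5 na L, 6 stu:r H, 7 ma: H.
Parse left to right (heavy = foot alone; LL = one foot; stranded L unfooted): (ˈna:n) (ˈke.lam) (ˈrir.na) (ˈstu:r) (ˈma:).
Foot heads: 1, 2, 4, 6, 7.
Primary stress on the rightmost head = syllable 7.
Secondary stress on 1, 2, 4, 6: ˌna:n.ˌke.lam.ˌrir.na.ˌstu:r.ˈma:.

primary 7, secondary 1, 2, 4, 6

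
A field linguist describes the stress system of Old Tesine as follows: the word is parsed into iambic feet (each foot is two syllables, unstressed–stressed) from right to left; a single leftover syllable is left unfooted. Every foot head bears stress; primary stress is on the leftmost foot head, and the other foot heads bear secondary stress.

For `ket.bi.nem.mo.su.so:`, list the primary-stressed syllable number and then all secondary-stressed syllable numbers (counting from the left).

primary 2, secondary 4, 6

Parse right to left into iambic (σˈσ) feet: (ket.ˈbi) (nem.ˈmo) (su.ˈso:).
Foot heads (stressed positions): 2, 4, 6.
End Rule Leftmost: primary stress on the leftmost head = syllable 2.
Secondary stress on 4, 6: ket.ˈbi.nem.ˌmo.su.ˌso:.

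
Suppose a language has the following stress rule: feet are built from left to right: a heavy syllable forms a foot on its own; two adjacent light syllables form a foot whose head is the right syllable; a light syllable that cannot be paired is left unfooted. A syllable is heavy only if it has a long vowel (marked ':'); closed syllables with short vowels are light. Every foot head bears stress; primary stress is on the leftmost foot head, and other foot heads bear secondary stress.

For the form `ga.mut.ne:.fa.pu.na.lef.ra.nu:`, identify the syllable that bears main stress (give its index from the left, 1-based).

2

Weights: 1 ga L, 2 mut L, 3 ne: H, 4 fa L, 5 pu L, 6 na L, 7 lef L, 8 ra L, 9 nu: H.
Parse left to right (heavy = foot alone; LL = one foot; stranded L unfooted): (ga.ˈmut) (ˈne:) (fa.ˈpu) (na.ˈlef) ra (ˈnu:).
Foot heads: 2, 3, 5, 7, 9.
Primary stress on the leftmost head = syllable 2.
Primary stress: syllable 2 → ga.ˈmut.ne:.fa.pu.na.lef.ra.nu:.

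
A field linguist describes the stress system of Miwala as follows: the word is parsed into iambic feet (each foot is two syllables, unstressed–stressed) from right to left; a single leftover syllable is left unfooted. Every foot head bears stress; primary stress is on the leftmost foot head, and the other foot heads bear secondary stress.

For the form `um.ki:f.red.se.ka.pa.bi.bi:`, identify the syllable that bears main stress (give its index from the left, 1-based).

Parse right to left into iambic (σˈσ) feet: (um.ˈki:f) (red.ˈse) (ka.ˈpa) (bi.ˈbi:).
Foot heads (stressed positions): 2, 4, 6, 8.
End Rule Leftmost: primary stress on the leftmost head = syllable 2.
Primary stress: syllable 2 → um.ˈki:f.red.se.ka.pa.bi.bi:.

2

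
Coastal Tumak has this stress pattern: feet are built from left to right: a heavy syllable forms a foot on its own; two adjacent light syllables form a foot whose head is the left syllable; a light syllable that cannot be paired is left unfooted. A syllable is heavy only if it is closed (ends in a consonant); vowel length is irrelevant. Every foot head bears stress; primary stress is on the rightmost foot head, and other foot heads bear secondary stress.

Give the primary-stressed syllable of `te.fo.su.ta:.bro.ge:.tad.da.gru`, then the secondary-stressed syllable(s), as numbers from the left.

primary 8, secondary 1, 3, 5, 7

Weights: 1 te L, 2 fo L, 3 su L, 4 ta: L, 5 bro L, 6 ge: L, 7 tad H, 8 da L, 9 gru L.
Parse left to right (heavy = foot alone; LL = one foot; stranded L unfooted): (ˈte.fo) (ˈsu.ta:) (ˈbro.ge:) (ˈtad) (ˈda.gru).
Foot heads: 1, 3, 5, 7, 8.
Primary stress on the rightmost head = syllable 8.
Secondary stress on 1, 3, 5, 7: ˌte.fo.ˌsu.ta:.ˌbro.ge:.ˌtad.ˈda.gru.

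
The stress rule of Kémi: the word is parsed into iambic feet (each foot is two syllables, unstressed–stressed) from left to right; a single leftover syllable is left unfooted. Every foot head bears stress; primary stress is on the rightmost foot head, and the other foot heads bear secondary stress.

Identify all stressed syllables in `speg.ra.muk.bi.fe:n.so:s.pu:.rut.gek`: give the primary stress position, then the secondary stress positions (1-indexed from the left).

Parse left to right into iambic (σˈσ) feet: (speg.ˈra) (muk.ˈbi) (fe:n.ˈso:s) (pu:.ˈrut) gek. Syllable 9 is left unfooted.
Foot heads (stressed positions): 2, 4, 6, 8.
End Rule Rightmost: primary stress on the rightmost head = syllable 8.
Secondary stress on 2, 4, 6: speg.ˌra.muk.ˌbi.fe:n.ˌso:s.pu:.ˈrut.gek.

primary 8, secondary 2, 4, 6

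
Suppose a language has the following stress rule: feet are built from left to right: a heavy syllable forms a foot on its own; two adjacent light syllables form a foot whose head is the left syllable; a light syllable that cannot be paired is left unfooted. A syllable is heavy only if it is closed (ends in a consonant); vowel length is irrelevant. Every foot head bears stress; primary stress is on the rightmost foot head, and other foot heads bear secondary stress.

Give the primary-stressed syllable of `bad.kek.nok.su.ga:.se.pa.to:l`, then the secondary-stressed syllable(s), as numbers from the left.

primary 8, secondary 1, 2, 3, 4, 6

Weights: 1 bad H, 2 kek H, 3 nok H, 4 su L, 5 ga: L, 6 se L, 7 pa L, 8 to:l H.
Parse left to right (heavy = foot alone; LL = one foot; stranded L unfooted): (ˈbad) (ˈkek) (ˈnok) (ˈsu.ga:) (ˈse.pa) (ˈto:l).
Foot heads: 1, 2, 3, 4, 6, 8.
Primary stress on the rightmost head = syllable 8.
Secondary stress on 1, 2, 3, 4, 6: ˌbad.ˌkek.ˌnok.ˌsu.ga:.ˌse.pa.ˈto:l.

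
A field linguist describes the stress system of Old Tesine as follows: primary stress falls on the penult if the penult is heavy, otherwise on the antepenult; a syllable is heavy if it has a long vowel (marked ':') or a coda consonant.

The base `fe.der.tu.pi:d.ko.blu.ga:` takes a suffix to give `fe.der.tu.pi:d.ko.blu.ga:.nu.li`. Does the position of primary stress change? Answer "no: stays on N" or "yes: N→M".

yes: 5→7

Base `fe.der.tu.pi:d.ko.blu.ga:` (7 syllables):
  Weights: 5 ko L, 6 blu L, 7 ga: H.
  The penult (syllable 6, blu) is light, so stress falls on the antepenult (syllable 5, ko).
  → primary stress on syllable 5.
Suffixed `fe.der.tu.pi:d.ko.blu.ga:.nu.li` (9 syllables):
  Weights: 7 ga: H, 8 nu L, 9 li L.
  The penult (syllable 8, nu) is light, so stress falls on the antepenult (syllable 7, ga:).
  → primary stress on syllable 7.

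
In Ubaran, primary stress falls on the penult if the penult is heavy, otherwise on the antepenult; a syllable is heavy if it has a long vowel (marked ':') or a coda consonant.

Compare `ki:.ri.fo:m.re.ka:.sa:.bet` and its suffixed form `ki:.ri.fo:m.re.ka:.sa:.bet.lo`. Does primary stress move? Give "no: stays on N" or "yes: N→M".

yes: 6→7

Base `ki:.ri.fo:m.re.ka:.sa:.bet` (7 syllables):
  Weights: 5 ka: H, 6 sa: H, 7 bet H.
  The penult (syllable 6, sa:) is heavy, so it takes stress.
  → primary stress on syllable 6.
Suffixed `ki:.ri.fo:m.re.ka:.sa:.bet.lo` (8 syllables):
  Weights: 6 sa: H, 7 bet H, 8 lo L.
  The penult (syllable 7, bet) is heavy, so it takes stress.
  → primary stress on syllable 7.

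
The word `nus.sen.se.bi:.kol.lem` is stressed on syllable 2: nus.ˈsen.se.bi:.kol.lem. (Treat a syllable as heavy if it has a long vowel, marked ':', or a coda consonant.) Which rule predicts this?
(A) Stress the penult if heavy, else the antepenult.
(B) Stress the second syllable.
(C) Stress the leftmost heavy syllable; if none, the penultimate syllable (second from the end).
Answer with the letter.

B

Rule A → syllable 5 (observed: 2).
Rule B → syllable 2 ✓.
Rule C → syllable 1 (observed: 2).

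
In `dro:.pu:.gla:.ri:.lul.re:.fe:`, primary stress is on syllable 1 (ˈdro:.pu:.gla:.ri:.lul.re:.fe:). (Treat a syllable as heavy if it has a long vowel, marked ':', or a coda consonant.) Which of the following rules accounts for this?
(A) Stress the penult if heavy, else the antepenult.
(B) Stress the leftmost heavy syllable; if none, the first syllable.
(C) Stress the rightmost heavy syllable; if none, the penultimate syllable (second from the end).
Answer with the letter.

Rule A → syllable 6 (observed: 1).
Rule B → syllable 1 ✓.
Rule C → syllable 7 (observed: 1).

B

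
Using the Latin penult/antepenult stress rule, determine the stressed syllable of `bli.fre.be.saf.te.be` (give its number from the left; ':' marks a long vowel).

Classical Latin: stress the penult if heavy (long vowel or closed), else the antepenult.
Weights: 4 saf H, 5 te L, 6 be L.
The penult (syllable 5, te) is light, so stress falls on the antepenult (syllable 4, saf).
Stress on syllable 4: bli.fre.be.ˈsaf.te.be.

4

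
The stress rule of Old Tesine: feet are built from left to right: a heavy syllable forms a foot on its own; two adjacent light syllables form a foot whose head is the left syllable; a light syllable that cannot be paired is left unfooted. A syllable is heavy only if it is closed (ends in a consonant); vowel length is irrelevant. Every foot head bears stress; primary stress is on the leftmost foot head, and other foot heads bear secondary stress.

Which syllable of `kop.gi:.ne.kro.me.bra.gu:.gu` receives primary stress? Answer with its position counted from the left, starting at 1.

1

Weights: 1 kop H, 2 gi: L, 3 ne L, 4 kro L, 5 me L, 6 bra L, 7 gu: L, 8 gu L.
Parse left to right (heavy = foot alone; LL = one foot; stranded L unfooted): (ˈkop) (ˈgi:.ne) (ˈkro.me) (ˈbra.gu:) gu.
Foot heads: 1, 2, 4, 6.
Primary stress on the leftmost head = syllable 1.
Primary stress: syllable 1 → ˈkop.gi:.ne.kro.me.bra.gu:.gu.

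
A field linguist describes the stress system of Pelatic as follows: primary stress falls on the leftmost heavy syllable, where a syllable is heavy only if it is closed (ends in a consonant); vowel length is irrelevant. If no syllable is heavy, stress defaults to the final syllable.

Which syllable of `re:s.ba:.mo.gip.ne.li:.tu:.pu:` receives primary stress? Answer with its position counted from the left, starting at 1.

1

Weights: 1 re:s H, 2 ba: L, 3 mo L, 4 gip H, 5 ne L, 6 li: L, 7 tu: L, 8 pu: L.
Heavy syllables in the domain: 1, 4. The leftmost is syllable 1 (re:s).
Primary stress: syllable 1 → ˈre:s.ba:.mo.gip.ne.li:.tu:.pu:.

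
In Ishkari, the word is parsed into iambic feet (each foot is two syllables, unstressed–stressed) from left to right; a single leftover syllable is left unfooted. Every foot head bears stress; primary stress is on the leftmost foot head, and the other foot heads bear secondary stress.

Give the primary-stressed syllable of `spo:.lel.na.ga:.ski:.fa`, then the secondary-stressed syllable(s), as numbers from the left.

Parse left to right into iambic (σˈσ) feet: (spo:.ˈlel) (na.ˈga:) (ski:.ˈfa).
Foot heads (stressed positions): 2, 4, 6.
End Rule Leftmost: primary stress on the leftmost head = syllable 2.
Secondary stress on 4, 6: spo:.ˈlel.na.ˌga:.ski:.ˌfa.

primary 2, secondary 4, 6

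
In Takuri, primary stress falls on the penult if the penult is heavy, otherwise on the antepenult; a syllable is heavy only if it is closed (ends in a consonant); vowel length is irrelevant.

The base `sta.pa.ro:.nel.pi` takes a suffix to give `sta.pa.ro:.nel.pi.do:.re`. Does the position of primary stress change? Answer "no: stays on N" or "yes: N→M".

yes: 4→5

Base `sta.pa.ro:.nel.pi` (5 syllables):
  Weights: 3 ro: L, 4 nel H, 5 pi L.
  The penult (syllable 4, nel) is heavy, so it takes stress.
  → primary stress on syllable 4.
Suffixed `sta.pa.ro:.nel.pi.do:.re` (7 syllables):
  Weights: 5 pi L, 6 do: L, 7 re L.
  The penult (syllable 6, do:) is light, so stress falls on the antepenult (syllable 5, pi).
  → primary stress on syllable 5.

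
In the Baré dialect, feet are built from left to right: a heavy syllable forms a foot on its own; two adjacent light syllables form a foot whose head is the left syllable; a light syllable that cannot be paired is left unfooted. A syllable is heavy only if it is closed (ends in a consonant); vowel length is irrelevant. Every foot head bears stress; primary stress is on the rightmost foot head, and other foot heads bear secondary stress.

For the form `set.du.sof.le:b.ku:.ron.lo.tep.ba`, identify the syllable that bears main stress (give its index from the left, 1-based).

Weights: 1 set H, 2 du L, 3 sof H, 4 le:b H, 5 ku: L, 6 ron H, 7 lo L, 8 tep H, 9 ba L.
Parse left to right (heavy = foot alone; LL = one foot; stranded L unfooted): (ˈset) du (ˈsof) (ˈle:b) ku: (ˈron) lo (ˈtep) ba.
Foot heads: 1, 3, 4, 6, 8.
Primary stress on the rightmost head = syllable 8.
Primary stress: syllable 8 → set.du.sof.le:b.ku:.ron.lo.ˈtep.ba.

8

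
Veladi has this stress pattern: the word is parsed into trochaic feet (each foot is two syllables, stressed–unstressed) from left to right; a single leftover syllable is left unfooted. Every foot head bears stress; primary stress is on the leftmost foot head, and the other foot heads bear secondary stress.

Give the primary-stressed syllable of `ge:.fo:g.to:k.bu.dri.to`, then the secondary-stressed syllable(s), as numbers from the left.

primary 1, secondary 3, 5

Parse left to right into trochaic (ˈσσ) feet: (ˈge:.fo:g) (ˈto:k.bu) (ˈdri.to).
Foot heads (stressed positions): 1, 3, 5.
End Rule Leftmost: primary stress on the leftmost head = syllable 1.
Secondary stress on 3, 5: ˈge:.fo:g.ˌto:k.bu.ˌdri.to.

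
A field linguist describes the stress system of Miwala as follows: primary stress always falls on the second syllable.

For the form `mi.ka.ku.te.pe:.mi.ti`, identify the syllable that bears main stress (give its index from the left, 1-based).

2

The word has 7 syllables; the second syllable is syllable 2 (ka).
Primary stress: syllable 2 → mi.ˈka.ku.te.pe:.mi.ti.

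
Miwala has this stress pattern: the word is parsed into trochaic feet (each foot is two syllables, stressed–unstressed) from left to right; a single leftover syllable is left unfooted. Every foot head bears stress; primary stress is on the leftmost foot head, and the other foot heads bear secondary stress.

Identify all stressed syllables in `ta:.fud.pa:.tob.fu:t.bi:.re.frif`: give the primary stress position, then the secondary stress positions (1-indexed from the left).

primary 1, secondary 3, 5, 7

Parse left to right into trochaic (ˈσσ) feet: (ˈta:.fud) (ˈpa:.tob) (ˈfu:t.bi:) (ˈre.frif).
Foot heads (stressed positions): 1, 3, 5, 7.
End Rule Leftmost: primary stress on the leftmost head = syllable 1.
Secondary stress on 3, 5, 7: ˈta:.fud.ˌpa:.tob.ˌfu:t.bi:.ˌre.frif.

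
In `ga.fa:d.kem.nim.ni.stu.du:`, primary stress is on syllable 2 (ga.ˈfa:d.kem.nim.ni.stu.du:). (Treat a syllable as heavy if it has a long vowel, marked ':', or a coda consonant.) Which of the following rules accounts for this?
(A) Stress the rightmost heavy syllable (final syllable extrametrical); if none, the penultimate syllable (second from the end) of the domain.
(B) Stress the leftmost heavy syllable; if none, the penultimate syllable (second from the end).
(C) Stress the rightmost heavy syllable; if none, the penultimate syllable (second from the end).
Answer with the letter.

Rule A → syllable 4 (observed: 2).
Rule B → syllable 2 ✓.
Rule C → syllable 7 (observed: 2).

B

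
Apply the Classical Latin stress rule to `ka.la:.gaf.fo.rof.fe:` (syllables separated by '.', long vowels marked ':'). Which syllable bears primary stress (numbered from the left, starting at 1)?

Classical Latin: stress the penult if heavy (long vowel or closed), else the antepenult.
Weights: 4 fo L, 5 rof H, 6 fe: H.
The penult (syllable 5, rof) is heavy, so it takes stress.
Stress on syllable 5: ka.la:.gaf.fo.ˈrof.fe:.

5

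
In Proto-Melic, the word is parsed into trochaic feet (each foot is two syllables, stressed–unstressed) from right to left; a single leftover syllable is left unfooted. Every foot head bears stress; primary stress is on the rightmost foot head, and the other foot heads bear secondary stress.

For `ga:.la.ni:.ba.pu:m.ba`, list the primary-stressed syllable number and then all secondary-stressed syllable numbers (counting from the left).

Parse right to left into trochaic (ˈσσ) feet: (ˈga:.la) (ˈni:.ba) (ˈpu:m.ba).
Foot heads (stressed positions): 1, 3, 5.
End Rule Rightmost: primary stress on the rightmost head = syllable 5.
Secondary stress on 1, 3: ˌga:.la.ˌni:.ba.ˈpu:m.ba.

primary 5, secondary 1, 3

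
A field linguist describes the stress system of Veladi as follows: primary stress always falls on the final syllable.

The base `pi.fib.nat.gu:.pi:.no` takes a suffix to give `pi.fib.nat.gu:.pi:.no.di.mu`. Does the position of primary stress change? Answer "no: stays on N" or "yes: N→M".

yes: 6→8

Base `pi.fib.nat.gu:.pi:.no` (6 syllables):
  The word has 6 syllables; the final syllable is syllable 6 (no).
  → primary stress on syllable 6.
Suffixed `pi.fib.nat.gu:.pi:.no.di.mu` (8 syllables):
  The word has 8 syllables; the final syllable is syllable 8 (mu).
  → primary stress on syllable 8.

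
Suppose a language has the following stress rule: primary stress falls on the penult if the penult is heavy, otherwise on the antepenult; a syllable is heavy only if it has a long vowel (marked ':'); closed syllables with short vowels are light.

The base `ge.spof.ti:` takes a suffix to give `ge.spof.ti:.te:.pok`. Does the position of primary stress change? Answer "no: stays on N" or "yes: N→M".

yes: 1→4

Base `ge.spof.ti:` (3 syllables):
  Weights: 1 ge L, 2 spof L, 3 ti: H.
  The penult (syllable 2, spof) is light, so stress falls on the antepenult (syllable 1, ge).
  → primary stress on syllable 1.
Suffixed `ge.spof.ti:.te:.pok` (5 syllables):
  Weights: 3 ti: H, 4 te: H, 5 pok L.
  The penult (syllable 4, te:) is heavy, so it takes stress.
  → primary stress on syllable 4.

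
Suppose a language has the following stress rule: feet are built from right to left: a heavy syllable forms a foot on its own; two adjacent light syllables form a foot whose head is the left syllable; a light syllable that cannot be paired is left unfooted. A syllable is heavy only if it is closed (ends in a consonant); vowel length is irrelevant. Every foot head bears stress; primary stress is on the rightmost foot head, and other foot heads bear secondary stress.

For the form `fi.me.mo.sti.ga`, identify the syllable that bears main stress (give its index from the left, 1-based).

Weights: 1 fi L, 2 me L, 3 mo L, 4 sti L, 5 ga L.
Parse right to left (heavy = foot alone; LL = one foot; stranded L unfooted): fi (ˈme.mo) (ˈsti.ga).
Foot heads: 2, 4.
Primary stress on the rightmost head = syllable 4.
Primary stress: syllable 4 → fi.me.mo.ˈsti.ga.

4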